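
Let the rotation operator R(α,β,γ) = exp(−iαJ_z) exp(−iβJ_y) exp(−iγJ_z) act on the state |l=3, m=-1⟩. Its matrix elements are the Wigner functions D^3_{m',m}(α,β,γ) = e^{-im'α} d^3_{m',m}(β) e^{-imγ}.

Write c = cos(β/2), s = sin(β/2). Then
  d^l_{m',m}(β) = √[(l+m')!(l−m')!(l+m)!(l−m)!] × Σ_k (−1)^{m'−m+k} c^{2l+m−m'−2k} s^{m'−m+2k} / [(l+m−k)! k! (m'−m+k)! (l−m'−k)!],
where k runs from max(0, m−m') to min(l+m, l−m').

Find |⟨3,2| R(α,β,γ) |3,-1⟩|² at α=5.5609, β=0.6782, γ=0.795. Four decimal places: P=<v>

P=0.0335

First d^3_{2,-1}(β=0.6782), then the phase factors e^{-i(2)α} and e^{-i(-1)γ}:
c=cos(0.6782/2)=0.943054, s=sin(0.6782/2)=0.332638; N=√[120·1·2·24]=75.894664
k: max(0,(-1)−(2))=0 … min(3+(-1),3−(2))=1
  k=0: (−1)^3·75.8947/(12)·0.9431^3·0.3326^3 = -0.195235
  k=1: (−1)^4·75.8947/(24)·0.9431^1·0.3326^5 = +0.012145
d^3_{2,-1}(0.6782) = -0.195235 +0.012145 = -0.183090
|D^3_{2,-1}|² = |d^3_{2,-1}(β)|² = (-0.183090)² = 0.033522 (the z-rotation phases have unit modulus)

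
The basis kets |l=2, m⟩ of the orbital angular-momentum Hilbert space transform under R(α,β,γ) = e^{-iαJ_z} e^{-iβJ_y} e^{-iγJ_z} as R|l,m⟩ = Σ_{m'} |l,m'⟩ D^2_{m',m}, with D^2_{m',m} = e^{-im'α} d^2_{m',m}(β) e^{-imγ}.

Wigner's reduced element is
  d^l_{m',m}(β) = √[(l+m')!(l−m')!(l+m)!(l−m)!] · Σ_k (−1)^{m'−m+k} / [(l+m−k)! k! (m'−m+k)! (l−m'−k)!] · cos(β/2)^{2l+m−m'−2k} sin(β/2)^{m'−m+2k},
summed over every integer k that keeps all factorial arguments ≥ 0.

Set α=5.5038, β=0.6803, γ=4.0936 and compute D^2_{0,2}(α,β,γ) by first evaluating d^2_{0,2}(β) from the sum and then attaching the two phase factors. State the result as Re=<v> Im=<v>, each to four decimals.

Re=-0.0793 Im=-0.2290

D^2_{0,2}(5.5038,0.6803,4.0936) = e^{-i·0·5.5038}·d^2_{0,2}(0.6803)·e^{-i·2·4.0936}. Compute d first:
Half-angle: c=0.942705, s=0.333629. N=√(2·2·24·1)=9.797959
k∈{2} keeps every argument non-negative
  k=2: (−1)^0·9.7980/(4)·0.9427^2·0.3336^2 = +0.242300
d^2_{0,2}(0.6803) = +0.242300
Phases: e^{-i·(0)·5.5038}=+1.000000+0.000000i, e^{-i·(2)·4.0936}=-0.327086-0.944995i ⇒ D=-0.079253-0.228972i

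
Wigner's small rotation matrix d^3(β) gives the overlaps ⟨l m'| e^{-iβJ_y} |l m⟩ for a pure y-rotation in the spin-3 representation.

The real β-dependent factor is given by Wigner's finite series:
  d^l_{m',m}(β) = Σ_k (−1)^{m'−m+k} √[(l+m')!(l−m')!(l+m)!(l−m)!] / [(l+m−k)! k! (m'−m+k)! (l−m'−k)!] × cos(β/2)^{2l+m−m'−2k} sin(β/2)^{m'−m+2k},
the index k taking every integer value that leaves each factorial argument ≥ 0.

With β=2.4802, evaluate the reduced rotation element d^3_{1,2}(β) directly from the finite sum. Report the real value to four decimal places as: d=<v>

d^3_{1,2}(β=2.4802) via Wigner's sum:
c=cos(2.4802/2)=0.324702, s=sin(2.4802/2)=0.945816; N=√[24·2·120·1]=75.894664
The bounds max(0,m−m')=1 and min(l+m,l−m')=2 give 2 terms
  k=1: (−1)^0·75.8947/(24)·0.3247^5·0.9458^1 = +0.010795
  k=2: (−1)^1·75.8947/(12)·0.3247^3·0.9458^3 = -0.183191
d^3_{1,2}(2.4802) = +0.010795 -0.183191 = -0.172396

d=-0.1724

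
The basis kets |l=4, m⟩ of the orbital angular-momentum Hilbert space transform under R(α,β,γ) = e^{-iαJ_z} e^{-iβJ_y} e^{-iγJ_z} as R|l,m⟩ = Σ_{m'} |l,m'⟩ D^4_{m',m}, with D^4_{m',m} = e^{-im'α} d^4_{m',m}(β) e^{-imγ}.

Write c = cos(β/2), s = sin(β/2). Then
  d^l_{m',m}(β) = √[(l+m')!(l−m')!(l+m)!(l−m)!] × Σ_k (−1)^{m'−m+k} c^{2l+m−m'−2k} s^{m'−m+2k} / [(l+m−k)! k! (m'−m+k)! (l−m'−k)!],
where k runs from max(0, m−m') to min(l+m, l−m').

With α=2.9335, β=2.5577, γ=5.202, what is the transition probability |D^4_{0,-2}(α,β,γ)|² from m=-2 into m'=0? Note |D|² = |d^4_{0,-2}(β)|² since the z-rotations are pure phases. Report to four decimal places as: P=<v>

P=0.2164

D^4_{0,-2}(2.9335,2.5577,5.202) = e^{-i·0·2.9335}·d^4_{0,-2}(2.5577)·e^{-i·-2·5.202}. Compute d first:
With c≡cos(β/2)=0.287817 and s≡sin(β/2)=0.957686, N=[24·24·2·720]^{1/2}=910.735966
Admissible k: 0..2 (factorial args all ≥0)
  k=0: (−1)^2·910.7360/(96)·0.2878^6·0.9577^2 = +0.004946
  k=1: (−1)^3·910.7360/(36)·0.2878^4·0.9577^4 = -0.146031
  k=2: (−1)^4·910.7360/(96)·0.2878^2·0.9577^6 = +0.606305
d^4_{0,-2}(2.5577) = +0.004946 -0.146031 +0.606305 = +0.465219
|D^4_{0,-2}|² = |d^4_{0,-2}(β)|² = (+0.465219)² = 0.216429 (the z-rotation phases have unit modulus)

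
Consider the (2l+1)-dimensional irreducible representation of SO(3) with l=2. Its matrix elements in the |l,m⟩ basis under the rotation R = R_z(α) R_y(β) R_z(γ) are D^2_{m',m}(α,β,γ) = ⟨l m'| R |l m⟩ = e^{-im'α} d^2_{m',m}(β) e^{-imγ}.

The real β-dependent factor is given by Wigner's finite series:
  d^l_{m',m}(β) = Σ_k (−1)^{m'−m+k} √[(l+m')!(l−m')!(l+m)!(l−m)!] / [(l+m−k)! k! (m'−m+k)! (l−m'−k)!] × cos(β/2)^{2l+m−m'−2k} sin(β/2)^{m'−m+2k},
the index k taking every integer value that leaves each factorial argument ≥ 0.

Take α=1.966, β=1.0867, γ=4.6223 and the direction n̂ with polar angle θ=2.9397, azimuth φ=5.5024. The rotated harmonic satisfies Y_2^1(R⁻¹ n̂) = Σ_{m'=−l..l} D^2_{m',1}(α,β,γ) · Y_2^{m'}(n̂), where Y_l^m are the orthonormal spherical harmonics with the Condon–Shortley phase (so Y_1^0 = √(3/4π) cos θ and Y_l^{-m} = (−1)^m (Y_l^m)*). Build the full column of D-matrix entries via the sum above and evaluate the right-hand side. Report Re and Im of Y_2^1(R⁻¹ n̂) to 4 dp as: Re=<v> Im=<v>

Need the full column D^2_{m',1} for m'=−2..2 at α=1.966, β=1.0867, γ=4.6223.
cos(β/2)=0.855982, sin(β/2)=0.517006
d^2_{-2,1}: single k=3 term ⇒ +0.236582;  D = +0.182418-0.150648i
d^2_{-1,1}: k∈[2..3] ⇒ +0.587546 -0.071447 = +0.516099;  D = -0.456509-0.240743i
d^2_{0,1}: k∈[1..2] ⇒ +0.794264 -0.289753 = +0.504511;  D = -0.045389+0.502465i
d^2_{1,1}: k∈[0..1] ⇒ +0.536856 -0.587546 = -0.050690;  D = -0.048349+0.015228i
d^2_{2,1}: single k=0 term ⇒ -0.648514;  D = +0.417942+0.495878i
Y_2^{m'}(θ=2.9397,φ=5.5024) and Σ D·Y over m':
  (+0.1824-0.1506i)·(+0.0001+0.0155i)  (-0.4565-0.2407i)·(-0.1078-0.1068i)  (-0.0454+0.5025i)·(+0.5927+0.0000i)  (-0.0483+0.0152i)·(+0.1078-0.1068i)  (+0.4179+0.4959i)·(+0.0001-0.0155i)
Y_2^1(R⁻¹ n̂) = +0.003138+0.375746i

Re=0.0031 Im=0.3757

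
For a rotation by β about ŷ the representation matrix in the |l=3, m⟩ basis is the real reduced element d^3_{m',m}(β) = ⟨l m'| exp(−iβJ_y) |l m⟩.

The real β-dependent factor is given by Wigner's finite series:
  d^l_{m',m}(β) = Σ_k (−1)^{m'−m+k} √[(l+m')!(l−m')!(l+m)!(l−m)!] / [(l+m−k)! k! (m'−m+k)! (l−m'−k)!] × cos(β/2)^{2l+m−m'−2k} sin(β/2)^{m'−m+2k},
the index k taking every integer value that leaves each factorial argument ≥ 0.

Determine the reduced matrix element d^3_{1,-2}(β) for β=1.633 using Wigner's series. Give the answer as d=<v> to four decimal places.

d=-0.3409

d^3_{1,-2}(β=1.633) via Wigner's sum:
With c≡cos(β/2)=0.684776 and s≡sin(β/2)=0.728754, N=[24·2·1·120]^{1/2}=75.894664
k∈{0,1} keeps every argument non-negative
  k=0: (−1)^3·75.8947/(12)·0.6848^3·0.7288^3 = -0.785991
  k=1: (−1)^4·75.8947/(24)·0.6848^1·0.7288^5 = +0.445094
d^3_{1,-2}(1.633) = -0.785991 +0.445094 = -0.340897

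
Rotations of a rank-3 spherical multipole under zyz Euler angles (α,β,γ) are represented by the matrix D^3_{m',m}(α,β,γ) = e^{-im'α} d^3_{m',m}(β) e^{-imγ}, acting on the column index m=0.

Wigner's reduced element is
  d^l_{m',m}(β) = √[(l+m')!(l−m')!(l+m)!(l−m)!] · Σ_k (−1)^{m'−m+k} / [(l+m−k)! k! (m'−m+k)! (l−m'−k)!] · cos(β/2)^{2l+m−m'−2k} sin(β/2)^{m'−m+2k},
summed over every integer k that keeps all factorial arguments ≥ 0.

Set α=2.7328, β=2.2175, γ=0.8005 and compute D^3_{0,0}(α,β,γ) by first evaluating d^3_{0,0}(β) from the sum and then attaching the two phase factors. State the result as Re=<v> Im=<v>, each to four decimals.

Re=0.3569 Im=0.0000

Split into d^3_{0,0}(β=2.2175) × two z-phases.
With c≡cos(β/2)=0.445781 and s≡sin(β/2)=0.895142, N=[6·6·6·6]^{1/2}=36.000000
k: max(0,(0)−(0))=0 … min(3+(0),3−(0))=3
  k=0: (−1)^0·36.0000/(36)·0.4458^6·0.8951^0 = +0.007847
  k=1: (−1)^1·36.0000/(4)·0.4458^4·0.8951^2 = -0.284782
  k=2: (−1)^2·36.0000/(4)·0.4458^2·0.8951^4 = +1.148294
  k=3: (−1)^3·36.0000/(36)·0.4458^0·0.8951^6 = -0.514461
d^3_{0,0}(2.2175) = +0.007847 -0.284782 +1.148294 -0.514461 = +0.356900
Phases: e^{-i·(0)·2.7328}=+1.000000+0.000000i, e^{-i·(0)·0.8005}=+1.000000+0.000000i ⇒ D=+0.356900+0.000000i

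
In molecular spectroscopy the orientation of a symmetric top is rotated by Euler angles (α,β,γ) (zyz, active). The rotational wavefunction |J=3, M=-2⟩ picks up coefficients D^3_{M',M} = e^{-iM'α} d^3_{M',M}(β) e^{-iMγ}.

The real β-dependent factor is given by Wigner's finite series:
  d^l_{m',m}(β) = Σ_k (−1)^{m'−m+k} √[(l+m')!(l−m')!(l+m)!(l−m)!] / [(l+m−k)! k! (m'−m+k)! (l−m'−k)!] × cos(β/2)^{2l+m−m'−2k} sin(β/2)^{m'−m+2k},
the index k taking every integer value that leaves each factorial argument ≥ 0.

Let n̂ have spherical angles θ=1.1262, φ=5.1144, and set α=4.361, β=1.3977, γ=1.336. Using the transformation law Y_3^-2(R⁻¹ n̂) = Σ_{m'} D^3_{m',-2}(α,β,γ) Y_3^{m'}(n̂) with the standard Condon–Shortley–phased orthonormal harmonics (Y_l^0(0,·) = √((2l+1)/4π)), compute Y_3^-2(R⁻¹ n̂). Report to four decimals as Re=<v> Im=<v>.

Re=0.0597 Im=-0.3477

Need the full column D^3_{m',-2} for m'=−3..3 at α=4.361, β=1.3977, γ=1.336.
cos(β/2)=0.765583, sin(β/2)=0.643338
d^3_{-3,-2}: single k=1 term ⇒ +0.414452;  D = -0.413994-0.019487i
d^3_{-2,-2}: k∈[0..1] ⇒ +0.201350 -0.710912 = -0.509562;  D = -0.197694+0.469650i
d^3_{-1,-2}: k∈[0..1] ⇒ -0.535056 +0.755654 = +0.220598;  D = +0.161437+0.150338i
d^3_{0,-2}: k∈[0..1] ⇒ +0.778765 -0.549921 = +0.228844;  D = -0.204072+0.103557i
d^3_{1,-2}: k∈[0..1] ⇒ -0.755654 +0.266801 = -0.488853;  D = +0.057650+0.485442i
d^3_{2,-2}: k∈[0..1] ⇒ +0.502007 -0.070898 = +0.431109;  D = +0.419441+0.099620i
d^3_{3,-2}: single k=0 term ⇒ -0.206663;  D = +0.114046-0.172346i
Y_3^{m'}(θ=1.1262,φ=5.1144) and Σ D·Y over m':
  (-0.4140-0.0195i)·(-0.2868-0.1095i)  (-0.1977+0.4696i)·(-0.2486+0.2580i)  (+0.1614+0.1503i)·(-0.0086-0.0202i)  (-0.2041+0.1036i)·(-0.3331+0.0000i)  (+0.0576+0.4854i)·(+0.0086-0.0202i)  (+0.4194+0.0996i)·(-0.2486-0.2580i)  (+0.1140-0.1723i)·(+0.2868-0.1095i)
Y_3^-2(R⁻¹ n̂) = +0.059747-0.347733i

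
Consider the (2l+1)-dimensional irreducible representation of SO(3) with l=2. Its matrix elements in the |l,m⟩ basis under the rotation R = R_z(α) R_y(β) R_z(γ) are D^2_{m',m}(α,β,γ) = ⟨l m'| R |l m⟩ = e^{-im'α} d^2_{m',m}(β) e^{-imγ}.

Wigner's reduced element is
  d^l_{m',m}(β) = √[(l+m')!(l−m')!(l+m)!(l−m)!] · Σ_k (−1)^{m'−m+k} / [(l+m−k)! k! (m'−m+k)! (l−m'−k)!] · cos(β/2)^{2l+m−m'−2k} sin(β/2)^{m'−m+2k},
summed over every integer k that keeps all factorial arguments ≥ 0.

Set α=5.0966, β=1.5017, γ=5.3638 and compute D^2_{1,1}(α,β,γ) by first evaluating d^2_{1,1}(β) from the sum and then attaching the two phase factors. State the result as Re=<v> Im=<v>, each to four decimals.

Re=0.2350 Im=-0.3963

D^2_{1,1}(5.0966,1.5017,5.3638) = e^{-i·1·5.0966}·d^2_{1,1}(1.5017)·e^{-i·1·5.3638}. Compute d first:
With c≡cos(β/2)=0.731109 and s≡sin(β/2)=0.682260, N=[6·1·6·1]^{1/2}=6.000000
The bounds max(0,m−m')=0 and min(l+m,l−m')=1 give 2 terms
  k=0: (−1)^0·6.0000/(6)·0.7311^4·0.6823^0 = +0.285712
  k=1: (−1)^1·6.0000/(2)·0.7311^2·0.6823^2 = -0.746425
d^2_{1,1}(1.5017) = +0.285712 -0.746425 = -0.460713
Attach z-rotation phases: D = e^{-i(1)(5.0966)}·(-0.460713)·e^{-i(1)(5.3638)} = +0.234959-0.396296i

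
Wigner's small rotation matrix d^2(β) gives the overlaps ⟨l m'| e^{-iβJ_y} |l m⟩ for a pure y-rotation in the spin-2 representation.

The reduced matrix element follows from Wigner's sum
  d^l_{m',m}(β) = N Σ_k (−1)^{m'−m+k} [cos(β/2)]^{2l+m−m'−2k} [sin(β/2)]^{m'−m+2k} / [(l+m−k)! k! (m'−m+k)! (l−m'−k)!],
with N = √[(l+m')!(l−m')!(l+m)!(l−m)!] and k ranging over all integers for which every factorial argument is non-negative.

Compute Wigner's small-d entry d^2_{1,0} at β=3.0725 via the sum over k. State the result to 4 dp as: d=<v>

d^2_{1,0}(β=3.0725) via Wigner's sum:
c=cos(3.0725/2)=0.034539, s=sin(3.0725/2)=0.999403; N=√[6·1·2·2]=4.898979
Admissible k: 0..1 (factorial args all ≥0)
  k=0: (−1)^1·4.8990/(2)·0.0345^3·0.9994^1 = -0.000101
  k=1: (−1)^2·4.8990/(2)·0.0345^1·0.9994^3 = +0.084453
d^2_{1,0}(3.0725) = -0.000101 +0.084453 = +0.084352

d=0.0844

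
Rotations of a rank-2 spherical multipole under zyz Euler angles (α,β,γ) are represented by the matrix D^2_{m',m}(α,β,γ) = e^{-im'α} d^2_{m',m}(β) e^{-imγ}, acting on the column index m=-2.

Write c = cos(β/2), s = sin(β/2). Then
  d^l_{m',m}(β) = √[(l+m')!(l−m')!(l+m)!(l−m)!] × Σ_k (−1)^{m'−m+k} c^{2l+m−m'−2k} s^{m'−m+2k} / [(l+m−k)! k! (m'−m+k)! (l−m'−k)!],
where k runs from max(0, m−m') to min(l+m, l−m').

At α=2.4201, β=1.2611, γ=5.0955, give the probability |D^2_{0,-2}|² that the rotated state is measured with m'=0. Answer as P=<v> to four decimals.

P=0.3086

Split into d^2_{0,-2}(β=1.2611) × two z-phases.
c=cos(1.2611/2)=0.807703, s=sin(1.2611/2)=0.589589; N=√[2·2·1·24]=9.797959
The bounds max(0,m−m')=0 and min(l+m,l−m')=0 give 1 term
  k=0: (−1)^2·9.7980/(4)·0.8077^2·0.5896^2 = +0.555493
d^2_{0,-2}(1.2611) = +0.555493
|D^2_{0,-2}|² = |d^2_{0,-2}(β)|² = (+0.555493)² = 0.308572 (the z-rotation phases have unit modulus)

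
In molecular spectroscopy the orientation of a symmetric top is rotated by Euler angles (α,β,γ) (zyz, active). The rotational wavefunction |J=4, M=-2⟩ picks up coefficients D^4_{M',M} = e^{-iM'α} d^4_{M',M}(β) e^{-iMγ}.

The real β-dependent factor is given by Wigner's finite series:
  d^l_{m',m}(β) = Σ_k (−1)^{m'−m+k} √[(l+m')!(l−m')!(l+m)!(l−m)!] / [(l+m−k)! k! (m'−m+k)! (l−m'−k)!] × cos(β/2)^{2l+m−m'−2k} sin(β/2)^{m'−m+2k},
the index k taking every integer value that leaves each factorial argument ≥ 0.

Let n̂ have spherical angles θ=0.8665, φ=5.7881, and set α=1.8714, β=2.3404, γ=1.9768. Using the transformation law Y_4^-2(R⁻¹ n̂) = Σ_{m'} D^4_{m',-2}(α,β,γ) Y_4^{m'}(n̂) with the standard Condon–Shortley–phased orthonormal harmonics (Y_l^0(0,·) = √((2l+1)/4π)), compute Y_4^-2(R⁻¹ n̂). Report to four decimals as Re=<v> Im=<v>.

Re=0.1639 Im=0.3498

Need the full column D^4_{m',-2} for m'=−4..4 at α=1.8714, β=2.3404, γ=1.9768.
cos(β/2)=0.389968, sin(β/2)=0.920829
d^4_{-4,-2}: single k=2 term ⇒ +0.015780;  D = +0.006773-0.014253i
d^4_{-3,-2}: k∈[1..2] ⇒ +0.004725 -0.079043 = -0.074318;  D = +0.073559+0.010593i
d^4_{-2,-2}: k∈[0..2] ⇒ +0.000535 -0.035786 +0.249414 = +0.214163;  D = +0.033609+0.211509i
d^4_{-1,-2}: k∈[0..2] ⇒ -0.005358 +0.149377 -0.555257 = -0.411238;  D = -0.368822+0.181899i
d^4_{0,-2}: k∈[0..2] ⇒ +0.028291 -0.420648 +0.879531 = +0.487174;  D = -0.335196-0.353527i
d^4_{1,-2}: k∈[0..2] ⇒ -0.099585 +0.832886 -0.928787 = -0.195486;  D = +0.095671-0.170475i
d^4_{2,-2}: k∈[0..2] ⇒ +0.249414 -1.112528 +0.516928 = -0.346186;  D = -0.338523-0.072437i
d^4_{3,-2}: k∈[0..1] ⇒ -0.440722 +0.819114 = +0.378392;  D = -0.033935-0.376867i
d^4_{4,-2}: single k=0 term ⇒ +0.490579;  D = -0.453665+0.186697i
Y_4^{m'}(θ=0.8665,φ=5.7881) and Σ D·Y over m':
  (+0.0068-0.0143i)·(-0.0594+0.1369i)  (+0.0736+0.0106i)·(+0.0306+0.3574i)  (+0.0336+0.2115i)·(+0.2062+0.3143i)  (-0.3688+0.1819i)·(-0.0134-0.0072i)  (-0.3352-0.3535i)·(-0.3624+0.0000i)  (+0.0957-0.1705i)·(+0.0134-0.0072i)  (-0.3385-0.0724i)·(+0.2062-0.3143i)  (-0.0339-0.3769i)·(-0.0306+0.3574i)  (-0.4537+0.1867i)·(-0.0594-0.1369i)
Y_4^-2(R⁻¹ n̂) = +0.163926+0.349813i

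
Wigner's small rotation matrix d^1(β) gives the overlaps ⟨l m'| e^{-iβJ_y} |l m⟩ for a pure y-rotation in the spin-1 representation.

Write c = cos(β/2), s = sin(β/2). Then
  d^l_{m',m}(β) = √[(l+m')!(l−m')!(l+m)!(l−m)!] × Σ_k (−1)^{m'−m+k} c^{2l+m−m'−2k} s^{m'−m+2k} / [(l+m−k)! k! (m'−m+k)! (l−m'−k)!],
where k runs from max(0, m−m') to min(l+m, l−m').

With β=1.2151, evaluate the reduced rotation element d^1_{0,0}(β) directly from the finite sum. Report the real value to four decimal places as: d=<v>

d=0.3482

d^1_{0,0}(β=1.2151) via Wigner's sum:
c=cos(1.2151/2)=0.821049, s=sin(1.2151/2)=0.570858; N=√[1·1·1·1]=1.000000
Admissible k: 0..1 (factorial args all ≥0)
  k=0: (−1)^0·1.0000/(1)·0.8210^2·0.5709^0 = +0.674122
  k=1: (−1)^1·1.0000/(1)·0.8210^0·0.5709^2 = -0.325878
d^1_{0,0}(1.2151) = +0.674122 -0.325878 = +0.348243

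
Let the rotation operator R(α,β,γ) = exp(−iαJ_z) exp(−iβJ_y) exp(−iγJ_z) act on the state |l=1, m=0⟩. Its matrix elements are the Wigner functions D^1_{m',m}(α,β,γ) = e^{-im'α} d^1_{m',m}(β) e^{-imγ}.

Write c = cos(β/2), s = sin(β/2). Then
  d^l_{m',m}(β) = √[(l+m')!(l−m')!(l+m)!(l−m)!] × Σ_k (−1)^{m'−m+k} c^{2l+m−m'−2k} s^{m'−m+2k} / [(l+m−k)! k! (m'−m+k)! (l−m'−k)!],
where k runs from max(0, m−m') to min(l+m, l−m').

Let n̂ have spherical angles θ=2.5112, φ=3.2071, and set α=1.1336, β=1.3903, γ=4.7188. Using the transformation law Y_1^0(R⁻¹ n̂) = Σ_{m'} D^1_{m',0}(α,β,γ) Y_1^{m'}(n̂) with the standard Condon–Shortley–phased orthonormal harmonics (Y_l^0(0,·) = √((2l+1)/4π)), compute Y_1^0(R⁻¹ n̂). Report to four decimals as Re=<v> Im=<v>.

Re=-0.2074 Im=0.0000

Need the full column D^1_{m',0} for m'=−1..1 at α=1.1336, β=1.3903, γ=4.7188.
cos(β/2)=0.767958, sin(β/2)=0.640501
d^1_{-1,0}: single k=1 term ⇒ +0.695620;  D = +0.294526+0.630191i
d^1_{0,0}: k∈[0..1] ⇒ +0.589759 -0.410241 = +0.179518;  D = +0.179518+0.000000i
d^1_{1,0}: single k=0 term ⇒ -0.695620;  D = -0.294526+0.630191i
Y_1^{m'}(θ=2.5112,φ=3.2071) and Σ D·Y over m':
  (+0.2945+0.6302i)·(-0.2032+0.0133i)  (+0.1795+0.0000i)·(-0.3947+0.0000i)  (-0.2945+0.6302i)·(+0.2032+0.0133i)
Y_1^0(R⁻¹ n̂) = -0.207363+0.000000i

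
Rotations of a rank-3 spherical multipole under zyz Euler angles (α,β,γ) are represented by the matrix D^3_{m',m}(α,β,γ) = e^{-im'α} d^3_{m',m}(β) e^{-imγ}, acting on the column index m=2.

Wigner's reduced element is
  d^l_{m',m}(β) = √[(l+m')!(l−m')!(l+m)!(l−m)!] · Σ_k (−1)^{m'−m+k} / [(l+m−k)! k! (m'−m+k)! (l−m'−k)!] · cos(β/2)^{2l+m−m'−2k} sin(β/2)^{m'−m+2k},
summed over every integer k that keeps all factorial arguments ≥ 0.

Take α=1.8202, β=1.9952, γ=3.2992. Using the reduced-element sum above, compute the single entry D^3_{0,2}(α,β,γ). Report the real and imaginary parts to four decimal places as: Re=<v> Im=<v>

First d^3_{0,2}(β=1.9952), then the phase factors e^{-i(0)α} and e^{-i(2)γ}:
With c≡cos(β/2)=0.542320 and s≡sin(β/2)=0.840172, N=[6·6·120·1]^{1/2}=65.726707
The bounds max(0,m−m')=2 and min(l+m,l−m')=3 give 2 terms
  k=2: (−1)^0·65.7267/(12)·0.5423^4·0.8402^2 = +0.334442
  k=3: (−1)^1·65.7267/(12)·0.5423^2·0.8402^4 = -0.802684
d^3_{0,2}(1.9952) = +0.334442 -0.802684 = -0.468243
D = (+1.000000+0.000000i)·(-0.468243)·(+0.950730-0.310021i) = -0.445172+0.145165i

Re=-0.4452 Im=0.1452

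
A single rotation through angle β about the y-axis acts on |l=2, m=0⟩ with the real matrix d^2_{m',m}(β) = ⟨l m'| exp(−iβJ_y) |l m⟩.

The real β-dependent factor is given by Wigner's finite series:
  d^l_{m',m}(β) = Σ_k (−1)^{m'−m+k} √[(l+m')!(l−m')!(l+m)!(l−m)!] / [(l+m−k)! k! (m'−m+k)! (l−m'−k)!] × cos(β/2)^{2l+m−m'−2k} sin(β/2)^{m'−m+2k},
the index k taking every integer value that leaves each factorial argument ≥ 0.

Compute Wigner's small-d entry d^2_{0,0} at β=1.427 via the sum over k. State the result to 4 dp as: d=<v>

d=-0.4692

d^2_{0,0}(β=1.427) via Wigner's sum:
c=cos(1.427/2)=0.756076, s=sin(1.427/2)=0.654484; N=√[2·2·2·2]=4.000000
Admissible k: 0..2 (factorial args all ≥0)
  k=0: (−1)^0·4.0000/(4)·0.7561^4·0.6545^0 = +0.326784
  k=1: (−1)^1·4.0000/(1)·0.7561^2·0.6545^2 = -0.979465
  k=2: (−1)^2·4.0000/(4)·0.7561^0·0.6545^4 = +0.183483
d^2_{0,0}(1.427) = +0.326784 -0.979465 +0.183483 = -0.469197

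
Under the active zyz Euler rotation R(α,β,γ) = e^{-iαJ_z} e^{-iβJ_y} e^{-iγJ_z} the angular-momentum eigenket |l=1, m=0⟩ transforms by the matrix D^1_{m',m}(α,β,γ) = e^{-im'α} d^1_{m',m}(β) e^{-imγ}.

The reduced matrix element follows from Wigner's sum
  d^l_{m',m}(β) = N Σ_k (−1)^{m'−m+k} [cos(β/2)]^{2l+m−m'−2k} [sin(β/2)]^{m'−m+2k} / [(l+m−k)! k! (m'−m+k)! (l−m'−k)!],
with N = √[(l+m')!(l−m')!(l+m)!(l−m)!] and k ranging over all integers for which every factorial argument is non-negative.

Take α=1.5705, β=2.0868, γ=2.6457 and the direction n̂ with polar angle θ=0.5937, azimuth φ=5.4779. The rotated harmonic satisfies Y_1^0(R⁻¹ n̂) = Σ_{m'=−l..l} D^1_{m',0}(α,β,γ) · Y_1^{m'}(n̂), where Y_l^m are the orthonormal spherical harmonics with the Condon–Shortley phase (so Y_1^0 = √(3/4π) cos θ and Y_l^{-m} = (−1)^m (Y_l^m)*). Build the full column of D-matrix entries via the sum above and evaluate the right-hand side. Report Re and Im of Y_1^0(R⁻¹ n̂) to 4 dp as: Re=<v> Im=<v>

Need the full column D^1_{m',0} for m'=−1..1 at α=1.5705, β=2.0868, γ=2.6457.
cos(β/2)=0.503285, sin(β/2)=0.864120
d^1_{-1,0}: single k=1 term ⇒ +0.615040;  D = +0.000182+0.615040i
d^1_{0,0}: k∈[0..1] ⇒ +0.253296 -0.746704 = -0.493408;  D = -0.493408+0.000000i
d^1_{1,0}: single k=0 term ⇒ -0.615040;  D = -0.000182+0.615040i
Y_1^{m'}(θ=0.5937,φ=5.4779) and Σ D·Y over m':
  (+0.0002+0.6150i)·(+0.1339+0.1394i)  (-0.4934+0.0000i)·(+0.4050+0.0000i)  (-0.0002+0.6150i)·(-0.1339+0.1394i)
Y_1^0(R⁻¹ n̂) = -0.371202+0.000000i

Re=-0.3712 Im=0.0000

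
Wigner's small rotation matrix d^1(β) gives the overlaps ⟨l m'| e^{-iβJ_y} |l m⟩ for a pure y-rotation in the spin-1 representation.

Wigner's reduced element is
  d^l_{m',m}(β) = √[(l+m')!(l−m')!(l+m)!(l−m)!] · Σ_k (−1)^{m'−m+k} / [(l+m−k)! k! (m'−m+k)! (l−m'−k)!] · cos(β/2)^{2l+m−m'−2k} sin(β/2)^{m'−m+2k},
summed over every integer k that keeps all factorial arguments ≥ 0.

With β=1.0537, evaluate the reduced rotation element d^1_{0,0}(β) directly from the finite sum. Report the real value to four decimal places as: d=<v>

d=0.4944

d^1_{0,0}(β=1.0537) via Wigner's sum:
With c≡cos(β/2)=0.864395 and s≡sin(β/2)=0.502813, N=[1·1·1·1]^{1/2}=1.000000
The bounds max(0,m−m')=0 and min(l+m,l−m')=1 give 2 terms
  k=0: (−1)^0·1.0000/(1)·0.8644^2·0.5028^0 = +0.747179
  k=1: (−1)^1·1.0000/(1)·0.8644^0·0.5028^2 = -0.252821
d^1_{0,0}(1.0537) = +0.747179 -0.252821 = +0.494358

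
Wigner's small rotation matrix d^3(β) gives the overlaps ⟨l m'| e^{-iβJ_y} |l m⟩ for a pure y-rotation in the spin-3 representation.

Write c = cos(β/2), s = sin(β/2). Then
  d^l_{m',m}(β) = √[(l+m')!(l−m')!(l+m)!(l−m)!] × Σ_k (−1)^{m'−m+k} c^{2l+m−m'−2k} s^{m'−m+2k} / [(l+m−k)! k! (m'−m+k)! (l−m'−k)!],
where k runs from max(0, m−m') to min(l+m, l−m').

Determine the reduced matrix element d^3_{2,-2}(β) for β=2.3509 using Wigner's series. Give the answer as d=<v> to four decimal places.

d^3_{2,-2}(β=2.3509) via Wigner's sum:
With c≡cos(β/2)=0.385128 and s≡sin(β/2)=0.922863, N=[120·1·1·120]^{1/2}=120.000000
Admissible k: 0..1 (factorial args all ≥0)
  k=0: (−1)^4·120.0000/(24)·0.3851^2·0.9229^4 = +0.537934
  k=1: (−1)^5·120.0000/(120)·0.3851^0·0.9229^6 = -0.617766
d^3_{2,-2}(2.3509) = +0.537934 -0.617766 = -0.079832

d=-0.0798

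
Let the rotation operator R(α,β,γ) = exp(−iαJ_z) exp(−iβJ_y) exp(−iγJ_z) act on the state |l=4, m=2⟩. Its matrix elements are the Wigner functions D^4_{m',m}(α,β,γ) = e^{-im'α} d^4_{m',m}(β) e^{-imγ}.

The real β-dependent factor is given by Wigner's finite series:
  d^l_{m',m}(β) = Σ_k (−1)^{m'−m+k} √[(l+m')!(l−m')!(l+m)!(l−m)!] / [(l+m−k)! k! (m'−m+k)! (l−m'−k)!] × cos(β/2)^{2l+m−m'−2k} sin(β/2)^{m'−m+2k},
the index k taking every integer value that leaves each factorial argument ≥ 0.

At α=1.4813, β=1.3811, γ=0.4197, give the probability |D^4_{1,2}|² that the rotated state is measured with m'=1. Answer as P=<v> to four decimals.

First d^4_{1,2}(β=1.3811), then the phase factors e^{-i(1)α} and e^{-i(2)γ}:
Half-angle: c=0.770896, s=0.636961. N=√(120·6·720·2)=1018.233765
k: max(0,(2)−(1))=1 … min(4+(2),4−(1))=3
  k=1: (−1)^0·1018.2338/(240)·0.7709^7·0.6370^1 = +0.437239
  k=2: (−1)^1·1018.2338/(48)·0.7709^5·0.6370^3 = -1.492532
  k=3: (−1)^2·1018.2338/(72)·0.7709^3·0.6370^5 = +0.679309
d^4_{1,2}(1.3811) = +0.437239 -1.492532 +0.679309 = -0.375984
|D^4_{1,2}|² = |d^4_{1,2}(β)|² = (-0.375984)² = 0.141364 (the z-rotation phases have unit modulus)

P=0.1414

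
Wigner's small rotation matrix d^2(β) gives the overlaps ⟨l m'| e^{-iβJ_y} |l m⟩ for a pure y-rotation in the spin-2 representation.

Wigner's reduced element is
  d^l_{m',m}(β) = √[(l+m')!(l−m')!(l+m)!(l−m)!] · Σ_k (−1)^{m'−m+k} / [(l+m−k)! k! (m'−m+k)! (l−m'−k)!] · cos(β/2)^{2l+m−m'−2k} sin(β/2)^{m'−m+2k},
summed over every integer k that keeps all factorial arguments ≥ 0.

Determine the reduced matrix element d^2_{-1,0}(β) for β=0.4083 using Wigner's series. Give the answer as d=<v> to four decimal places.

d=0.4463

d^2_{-1,0}(β=0.4083) via Wigner's sum:
With c≡cos(β/2)=0.979234 and s≡sin(β/2)=0.202735, N=[1·6·2·2]^{1/2}=4.898979
k: max(0,(0)−(-1))=1 … min(2+(0),2−(-1))=2
  k=1: (−1)^0·4.8990/(2)·0.9792^3·0.2027^1 = +0.466298
  k=2: (−1)^1·4.8990/(2)·0.9792^1·0.2027^3 = -0.019987
d^2_{-1,0}(0.4083) = +0.466298 -0.019987 = +0.446311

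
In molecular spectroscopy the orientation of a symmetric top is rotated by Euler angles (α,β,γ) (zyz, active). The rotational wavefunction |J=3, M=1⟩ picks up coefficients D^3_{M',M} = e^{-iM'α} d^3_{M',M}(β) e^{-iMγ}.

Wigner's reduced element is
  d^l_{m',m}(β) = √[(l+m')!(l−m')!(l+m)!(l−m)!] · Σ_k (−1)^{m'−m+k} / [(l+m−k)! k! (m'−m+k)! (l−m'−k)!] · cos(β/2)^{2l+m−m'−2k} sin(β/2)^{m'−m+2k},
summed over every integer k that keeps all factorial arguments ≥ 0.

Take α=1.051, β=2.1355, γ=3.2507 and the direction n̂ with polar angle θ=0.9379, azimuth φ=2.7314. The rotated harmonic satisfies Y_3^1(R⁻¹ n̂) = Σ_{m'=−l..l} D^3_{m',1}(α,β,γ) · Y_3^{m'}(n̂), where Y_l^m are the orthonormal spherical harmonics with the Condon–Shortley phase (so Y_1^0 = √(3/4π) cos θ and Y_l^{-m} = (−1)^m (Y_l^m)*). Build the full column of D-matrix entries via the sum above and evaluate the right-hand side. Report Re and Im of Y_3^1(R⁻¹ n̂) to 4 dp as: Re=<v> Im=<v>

Re=0.0276 Im=-0.0644

Need the full column D^3_{m',1} for m'=−3..3 at α=1.051, β=2.1355, γ=3.2507.
cos(β/2)=0.482097, sin(β/2)=0.876118
d^3_{-3,1}: single k=4 term ⇒ +0.530352;  D = +0.527823-0.051733i
d^3_{-2,1}: k∈[3..4] ⇒ +0.476563 -0.786950 = -0.310387;  D = -0.127157+0.283145i
d^3_{-1,1}: k∈[2..4] ⇒ +0.248779 -1.095491 +0.452247 = -0.394465;  D = +0.232048+0.318993i
d^3_{0,1}: k∈[1..3] ⇒ +0.079036 -0.783073 +0.862061 = +0.158024;  D = -0.157084+0.017207i
d^3_{1,1}: k∈[0..2] ⇒ +0.012555 -0.331705 +0.821618 = +0.502468;  D = -0.200606+0.460686i
d^3_{2,1}: k∈[0..1] ⇒ -0.072150 +0.476563 = +0.404413;  D = +0.241615+0.324303i
d^3_{3,1}: single k=0 term ⇒ +0.160586;  D = +0.159421-0.019306i
Y_3^{m'}(θ=0.9379,φ=2.7314) and Σ D·Y over m':
  (+0.5278-0.0517i)·(-0.0730-0.2062i)  (-0.1272+0.2831i)·(+0.2680+0.2874i)  (+0.2320+0.3190i)·(-0.1790-0.0779i)  (-0.1571+0.0172i)·(-0.2761+0.0000i)  (-0.2006+0.4607i)·(+0.1790-0.0779i)  (+0.2416+0.3243i)·(+0.2680-0.2874i)  (+0.1594-0.0193i)·(+0.0730-0.2062i)
Y_3^1(R⁻¹ n̂) = +0.027578-0.064363i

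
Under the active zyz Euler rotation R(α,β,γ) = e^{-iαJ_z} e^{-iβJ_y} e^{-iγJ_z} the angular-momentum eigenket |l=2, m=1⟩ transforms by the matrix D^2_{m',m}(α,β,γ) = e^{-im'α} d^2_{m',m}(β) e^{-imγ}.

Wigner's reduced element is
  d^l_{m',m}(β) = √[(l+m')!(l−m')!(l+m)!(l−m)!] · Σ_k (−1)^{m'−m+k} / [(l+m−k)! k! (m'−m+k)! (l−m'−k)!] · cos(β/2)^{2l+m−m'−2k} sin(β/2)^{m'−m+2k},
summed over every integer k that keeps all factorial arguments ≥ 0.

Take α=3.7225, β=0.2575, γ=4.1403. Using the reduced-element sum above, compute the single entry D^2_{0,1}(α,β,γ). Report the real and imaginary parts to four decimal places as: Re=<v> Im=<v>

Re=-0.1633 Im=0.2536

D^2_{0,1}(3.7225,0.2575,4.1403) = e^{-i·0·3.7225}·d^2_{0,1}(0.2575)·e^{-i·1·4.1403}. Compute d first:
With c≡cos(β/2)=0.991723 and s≡sin(β/2)=0.128395, N=[2·2·6·1]^{1/2}=4.898979
k∈{1,2} keeps every argument non-negative
  k=1: (−1)^0·4.8990/(2)·0.9917^3·0.1284^1 = +0.306756
  k=2: (−1)^1·4.8990/(2)·0.9917^1·0.1284^3 = -0.005142
d^2_{0,1}(0.2575) = +0.306756 -0.005142 = +0.301615
Attach z-rotation phases: D = e^{-i(0)(3.7225)}·(+0.301615)·e^{-i(1)(4.1403)} = -0.163291+0.253589i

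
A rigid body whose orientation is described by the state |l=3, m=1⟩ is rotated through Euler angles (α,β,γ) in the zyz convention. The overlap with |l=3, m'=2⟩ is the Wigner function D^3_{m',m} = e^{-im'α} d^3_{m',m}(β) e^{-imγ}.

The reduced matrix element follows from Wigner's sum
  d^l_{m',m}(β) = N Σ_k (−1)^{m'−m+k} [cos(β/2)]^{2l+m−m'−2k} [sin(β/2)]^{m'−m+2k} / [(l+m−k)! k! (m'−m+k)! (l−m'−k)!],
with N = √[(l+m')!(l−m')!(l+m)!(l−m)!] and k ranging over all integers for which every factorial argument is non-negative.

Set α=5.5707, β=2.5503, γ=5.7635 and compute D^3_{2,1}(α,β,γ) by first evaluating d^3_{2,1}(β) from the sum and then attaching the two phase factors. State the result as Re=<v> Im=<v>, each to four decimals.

Split into d^3_{2,1}(β=2.5503) × two z-phases.
Half-angle: c=0.291358, s=0.956614. N=√(120·1·24·2)=75.894664
k∈{0,1} keeps every argument non-negative
  k=0: (−1)^1·75.8947/(24)·0.2914^5·0.9566^1 = -0.006351
  k=1: (−1)^2·75.8947/(12)·0.2914^3·0.9566^3 = +0.136937
d^3_{2,1}(2.5503) = -0.006351 +0.136937 = +0.130586
Phases: e^{-i·(2)·5.5707}=+0.145309+0.989386i, e^{-i·(1)·5.7635}=+0.867976+0.496607i ⇒ D=-0.047691+0.121566i

Re=-0.0477 Im=0.1216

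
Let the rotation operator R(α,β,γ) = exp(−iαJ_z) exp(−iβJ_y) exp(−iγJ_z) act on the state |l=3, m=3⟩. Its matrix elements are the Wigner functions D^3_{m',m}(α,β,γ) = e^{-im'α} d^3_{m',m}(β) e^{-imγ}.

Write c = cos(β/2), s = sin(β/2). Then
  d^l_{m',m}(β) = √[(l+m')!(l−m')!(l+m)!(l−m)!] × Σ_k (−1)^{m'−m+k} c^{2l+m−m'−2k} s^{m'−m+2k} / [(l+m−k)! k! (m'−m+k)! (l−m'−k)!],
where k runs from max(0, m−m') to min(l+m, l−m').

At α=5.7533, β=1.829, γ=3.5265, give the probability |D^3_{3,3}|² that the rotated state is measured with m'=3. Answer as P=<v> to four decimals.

P=0.0027

D^3_{3,3}(5.7533,1.829,3.5265) = e^{-i·3·5.7533}·d^3_{3,3}(1.829)·e^{-i·3·3.5265}. Compute d first:
Half-angle: c=0.610187, s=0.792258. N=√(720·1·720·1)=720.000000
The bounds max(0,m−m')=0 and min(l+m,l−m')=0 give 1 term
  k=0: (−1)^0·720.0000/(720)·0.6102^6·0.7923^0 = +0.051615
d^3_{3,3}(1.829) = +0.051615
|D^3_{3,3}|² = |d^3_{3,3}(β)|² = (+0.051615)² = 0.002664 (the z-rotation phases have unit modulus)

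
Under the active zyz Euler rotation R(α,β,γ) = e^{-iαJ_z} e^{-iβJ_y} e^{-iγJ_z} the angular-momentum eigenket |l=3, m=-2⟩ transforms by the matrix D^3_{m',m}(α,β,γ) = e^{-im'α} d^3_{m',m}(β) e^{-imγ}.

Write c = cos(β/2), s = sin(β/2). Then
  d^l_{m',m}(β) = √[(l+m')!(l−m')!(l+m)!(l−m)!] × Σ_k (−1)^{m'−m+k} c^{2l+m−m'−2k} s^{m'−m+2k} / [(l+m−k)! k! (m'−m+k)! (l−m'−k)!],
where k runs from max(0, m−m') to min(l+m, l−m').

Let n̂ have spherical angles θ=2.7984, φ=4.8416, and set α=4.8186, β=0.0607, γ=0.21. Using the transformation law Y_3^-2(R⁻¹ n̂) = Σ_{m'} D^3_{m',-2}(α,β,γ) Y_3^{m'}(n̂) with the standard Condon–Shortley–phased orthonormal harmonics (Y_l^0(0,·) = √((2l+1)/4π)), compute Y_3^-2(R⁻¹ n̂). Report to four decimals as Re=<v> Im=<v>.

Re=-0.1347 Im=-0.0539

Need the full column D^3_{m',-2} for m'=−3..3 at α=4.8186, β=0.0607, γ=0.21.
cos(β/2)=0.999539, sin(β/2)=0.030345
d^3_{-3,-2}: single k=1 term ⇒ +0.074160;  D = -0.049930+0.054833i
d^3_{-2,-2}: k∈[0..1] ⇒ +0.997240 -0.004596 = +0.992644;  D = -0.800665-0.586752i
d^3_{-1,-2}: k∈[0..1] ⇒ -0.095740 +0.000176 = -0.095563;  D = -0.047998+0.082635i
d^3_{0,-2}: k∈[0..1] ⇒ +0.005034 -0.000005 = +0.005030;  D = +0.004593+0.002051i
d^3_{1,-2}: k∈[0..1] ⇒ -0.000176 +0.000000 = -0.000176;  D = +0.000054-0.000168i
d^3_{2,-2}: k∈[0..1] ⇒ +0.000004 -0.000000 = +0.000004;  D = -0.000004-0.000001i
d^3_{3,-2}: single k=0 term ⇒ -0.000000;  D = -0.000000+0.000000i
Y_3^{m'}(θ=2.7984,φ=4.8416) and Σ D·Y over m':
  (-0.0499+0.0548i)·(-0.0060-0.0147i)  (-0.8007-0.5868i)·(+0.1054-0.0278i)  (-0.0480+0.0826i)·(+0.0481+0.3703i)  (+0.0046+0.0021i)·(-0.5039+0.0000i)  (+0.0001-0.0002i)·(-0.0481+0.3703i)  (-0.0000-0.0000i)·(+0.1054+0.0278i)  (-0.0000+0.0000i)·(+0.0060-0.0147i)
Y_3^-2(R⁻¹ n̂) = -0.134750-0.053917i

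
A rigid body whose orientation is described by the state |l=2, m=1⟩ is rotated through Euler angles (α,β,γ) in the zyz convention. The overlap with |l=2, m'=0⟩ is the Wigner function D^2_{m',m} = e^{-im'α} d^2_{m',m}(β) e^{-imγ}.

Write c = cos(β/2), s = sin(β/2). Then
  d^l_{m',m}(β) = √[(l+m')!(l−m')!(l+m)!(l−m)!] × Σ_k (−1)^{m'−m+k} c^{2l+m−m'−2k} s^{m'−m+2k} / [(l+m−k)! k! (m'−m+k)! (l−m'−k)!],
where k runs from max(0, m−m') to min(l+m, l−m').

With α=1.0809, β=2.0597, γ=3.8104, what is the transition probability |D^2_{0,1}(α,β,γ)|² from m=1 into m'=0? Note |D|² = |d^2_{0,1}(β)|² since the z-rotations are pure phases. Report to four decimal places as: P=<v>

P=0.2579

First d^2_{0,1}(β=2.0597), then the phase factors e^{-i(0)α} and e^{-i(1)γ}:
With c≡cos(β/2)=0.514947 and s≡sin(β/2)=0.857222, N=[2·2·6·1]^{1/2}=4.898979
k∈{1,2} keeps every argument non-negative
  k=1: (−1)^0·4.8990/(2)·0.5149^3·0.8572^1 = +0.286720
  k=2: (−1)^1·4.8990/(2)·0.5149^1·0.8572^3 = -0.794544
d^2_{0,1}(2.0597) = +0.286720 -0.794544 = -0.507825
|D^2_{0,1}|² = |d^2_{0,1}(β)|² = (-0.507825)² = 0.257886 (the z-rotation phases have unit modulus)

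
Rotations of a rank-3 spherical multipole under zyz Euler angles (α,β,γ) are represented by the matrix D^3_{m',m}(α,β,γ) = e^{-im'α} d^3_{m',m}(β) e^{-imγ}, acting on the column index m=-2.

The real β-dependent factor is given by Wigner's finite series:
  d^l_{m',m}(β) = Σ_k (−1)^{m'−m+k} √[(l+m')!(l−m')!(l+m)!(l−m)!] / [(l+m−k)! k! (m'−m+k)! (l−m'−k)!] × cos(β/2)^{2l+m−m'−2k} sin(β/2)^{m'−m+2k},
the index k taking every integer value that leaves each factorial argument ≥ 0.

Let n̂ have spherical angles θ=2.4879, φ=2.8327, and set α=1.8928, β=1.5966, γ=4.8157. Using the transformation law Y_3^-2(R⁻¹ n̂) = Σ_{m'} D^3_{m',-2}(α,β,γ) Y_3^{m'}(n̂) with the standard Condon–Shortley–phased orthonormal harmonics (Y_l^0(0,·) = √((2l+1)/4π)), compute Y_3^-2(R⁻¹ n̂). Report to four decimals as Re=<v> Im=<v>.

Need the full column D^3_{m',-2} for m'=−3..3 at α=1.8928, β=1.5966, γ=4.8157.
cos(β/2)=0.697925, sin(β/2)=0.716171
d^3_{-3,-2}: single k=1 term ⇒ +0.290494;  D = -0.267770+0.112632i
d^3_{-2,-2}: k∈[0..1] ⇒ +0.115572 -0.608469 = -0.492897;  D = -0.325071-0.370509i
d^3_{-1,-2}: k∈[0..1] ⇒ -0.375026 +0.789780 = +0.414755;  D = +0.209180-0.358141i
d^3_{0,-2}: k∈[0..1] ⇒ +0.666545 -0.701850 = -0.035306;  D = +0.034555+0.007243i
d^3_{1,-2}: k∈[0..1] ⇒ -0.789780 +0.415807 = -0.373973;  D = -0.043054-0.371487i
d^3_{2,-2}: k∈[0..1] ⇒ +0.640699 -0.134927 = +0.505772;  D = +0.458159-0.214231i
d^3_{3,-2}: single k=0 term ⇒ -0.322082;  D = +0.221747+0.233593i
Y_3^{m'}(θ=2.4879,φ=2.8327) and Σ D·Y over m':
  (-0.2678+0.1126i)·(-0.0563-0.0750i)  (-0.3251-0.3705i)·(-0.2446-0.1738i)  (+0.2092-0.3581i)·(-0.4027-0.1285i)  (+0.0346+0.0072i)·(-0.0447+0.0000i)  (-0.0431-0.3715i)·(+0.4027-0.1285i)  (+0.4582-0.2142i)·(-0.2446+0.1738i)  (+0.2217+0.2336i)·(+0.0563-0.0750i)
Y_3^-2(R⁻¹ n̂) = -0.203041+0.262345i

Re=-0.2030 Im=0.2623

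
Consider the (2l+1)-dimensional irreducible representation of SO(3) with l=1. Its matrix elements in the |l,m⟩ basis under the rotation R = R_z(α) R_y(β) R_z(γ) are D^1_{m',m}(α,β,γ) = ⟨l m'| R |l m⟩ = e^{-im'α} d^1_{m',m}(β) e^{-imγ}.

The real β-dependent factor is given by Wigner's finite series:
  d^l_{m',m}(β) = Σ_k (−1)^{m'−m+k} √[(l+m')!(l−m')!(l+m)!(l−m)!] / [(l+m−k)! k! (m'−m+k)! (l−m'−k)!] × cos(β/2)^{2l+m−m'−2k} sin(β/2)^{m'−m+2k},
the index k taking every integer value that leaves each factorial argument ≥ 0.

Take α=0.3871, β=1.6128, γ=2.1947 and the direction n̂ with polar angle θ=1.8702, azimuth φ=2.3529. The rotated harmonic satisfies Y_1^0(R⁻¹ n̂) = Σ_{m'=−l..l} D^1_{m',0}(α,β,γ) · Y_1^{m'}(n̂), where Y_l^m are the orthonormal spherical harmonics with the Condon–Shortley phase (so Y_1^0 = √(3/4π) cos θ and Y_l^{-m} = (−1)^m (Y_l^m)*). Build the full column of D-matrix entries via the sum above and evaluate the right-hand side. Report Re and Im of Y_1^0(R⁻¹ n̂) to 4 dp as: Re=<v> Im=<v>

Need the full column D^1_{m',0} for m'=−1..1 at α=0.3871, β=1.6128, γ=2.1947.
cos(β/2)=0.692101, sin(β/2)=0.721800
d^1_{-1,0}: single k=1 term ⇒ +0.706483;  D = +0.654209+0.266701i
d^1_{0,0}: k∈[0..1] ⇒ +0.479004 -0.520996 = -0.041991;  D = -0.041991+0.000000i
d^1_{1,0}: single k=0 term ⇒ -0.706483;  D = -0.654209+0.266701i
Y_1^{m'}(θ=1.8702,φ=2.3529) and Σ D·Y over m':
  (+0.6542+0.2667i)·(-0.2327-0.2342i)  (-0.0420+0.0000i)·(-0.1441+0.0000i)  (-0.6542+0.2667i)·(+0.2327-0.2342i)
Y_1^0(R⁻¹ n̂) = -0.173445+0.000000i

Re=-0.1734 Im=0.0000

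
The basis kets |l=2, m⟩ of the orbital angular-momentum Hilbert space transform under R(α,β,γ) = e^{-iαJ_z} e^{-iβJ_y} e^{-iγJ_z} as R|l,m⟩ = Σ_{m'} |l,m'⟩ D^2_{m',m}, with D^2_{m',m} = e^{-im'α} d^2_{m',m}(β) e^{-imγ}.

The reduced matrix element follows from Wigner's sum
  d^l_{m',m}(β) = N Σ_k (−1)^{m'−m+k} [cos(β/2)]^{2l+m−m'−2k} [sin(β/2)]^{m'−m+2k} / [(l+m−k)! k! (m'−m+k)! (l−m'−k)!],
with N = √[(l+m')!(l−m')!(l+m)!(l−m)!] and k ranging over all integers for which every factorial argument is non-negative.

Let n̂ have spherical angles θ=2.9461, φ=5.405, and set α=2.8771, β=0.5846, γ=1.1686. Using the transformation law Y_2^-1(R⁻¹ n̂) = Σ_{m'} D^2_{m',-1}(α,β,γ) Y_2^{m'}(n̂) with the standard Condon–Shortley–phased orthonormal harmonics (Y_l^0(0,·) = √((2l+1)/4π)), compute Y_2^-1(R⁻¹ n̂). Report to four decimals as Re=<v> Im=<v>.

Re=-0.1840 Im=-0.2326

Need the full column D^2_{m',-1} for m'=−2..2 at α=2.8771, β=0.5846, γ=1.1686.
cos(β/2)=0.957584, sin(β/2)=0.288155
d^2_{-2,-1}: single k=1 term ⇒ +0.506042;  D = +0.406011+0.302050i
d^2_{-1,-1}: k∈[0..1] ⇒ +0.840827 -0.228417 = +0.612411;  D = -0.378707-0.481277i
d^2_{0,-1}: k∈[0..1] ⇒ -0.619773 +0.056122 = -0.563651;  D = -0.220636-0.518674i
d^2_{1,-1}: k∈[0..1] ⇒ +0.228417 -0.006895 = +0.221522;  D = -0.030408-0.219425i
d^2_{2,-1}: single k=0 term ⇒ -0.045823;  D = +0.005794-0.045456i
Y_2^{m'}(θ=2.9461,φ=5.405) and Σ D·Y over m':
  (+0.4060+0.3020i)·(-0.0027+0.0143i)  (-0.3787-0.4813i)·(-0.0940-0.1133i)  (-0.2206-0.5187i)·(+0.5951+0.0000i)  (-0.0304-0.2194i)·(+0.0940-0.1133i)  (+0.0058-0.0455i)·(-0.0027-0.0143i)
Y_2^-1(R⁻¹ n̂) = -0.184024-0.232647i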